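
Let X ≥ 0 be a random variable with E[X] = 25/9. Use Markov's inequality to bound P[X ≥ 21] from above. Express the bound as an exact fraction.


μ = E[X] = 25/9, a = 21.
Markov: P[X ≥ 21] ≤ μ/a = (25/9)/21 = 25/189.
Numerically: ≈ 0.132275.
(Since a = 21 > μ = 2.777778, the bound 25/189 is < 1 and informative.)

P[X ≥ 21] ≤ 25/189 ≈ 0.132275.


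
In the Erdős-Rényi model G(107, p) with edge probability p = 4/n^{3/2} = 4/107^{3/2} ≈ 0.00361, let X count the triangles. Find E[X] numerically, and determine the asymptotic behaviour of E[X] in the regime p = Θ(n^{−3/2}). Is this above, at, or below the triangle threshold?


Number of potential triangles: C(107, 3) = 198485.
Each occurs with probability p³ ≈ (0.00361)³ ≈ 4.72012e-08.
By linearity: E[X] = C(107, 3)·p³ ≈ 198485 · 4.72012e-08 ≈ 0.009.
Since α = 3/2 > 1, p = c/n^{3/2} = o(1/n) is below the triangle threshold p ~ 1/n. Asymptotically E[X] ~ (c³/6)·n^{3(1−α)} = (4³/6)·n^{-1.5} → 0, so by Markov's inequality G has no triangles w.h.p.

E[X] ≈ 0.009; in regime p = Θ(1/n^{3/2}) E[X] tends to 0 (below the triangle threshold p ~ 1/n).


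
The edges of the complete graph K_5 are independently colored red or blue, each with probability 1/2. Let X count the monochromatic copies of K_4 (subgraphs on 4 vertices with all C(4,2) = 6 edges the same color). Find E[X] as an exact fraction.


Let X = Σ_S X_S over the C(5, 4) = 5 subsets S of size 4, where X_S = 1 if the K_4 on S is monochromatic.
For a fixed S, the K_4 on S has C(4, 2) = 6 edges. P[all 6 edges red] = (1/2)^6, and likewise for blue, so P[monochromatic] = 2·(1/2)^6 = 2^{1 − 6} = 1/32.
By linearity of expectation: E[X] = C(5, 4) · 2^{1 − 6} = 5 · 1/32 = 5/32.
Numerically: E[X] ≈ 0.15625.

E[X] = C(5,4)·2^(1−C(4,2)) = 5/32 ≈ 0.15625.


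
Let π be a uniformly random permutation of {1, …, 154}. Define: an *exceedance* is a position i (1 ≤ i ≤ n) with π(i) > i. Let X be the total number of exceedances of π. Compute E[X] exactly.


Write X = Σ_{i=1}^{154} X_i, where X_i = 1_{π(i) > i}.
For each fixed i, π(i) is uniform over {1, …, 154} (marginal of a uniform permutation), so P[π(i) > i] = (n − i)/n. Summing: Σ_{i=1}^{154} (n − i)/n = (0 + 1 + … + 153)/154 = 154(154 − 1)/(2·154) = (154 − 1)/2.
Hence E[X] = Σ_{i=1}^{154} (154 − i)/154 = 153/2 ≈ 76.500000.

E[X] = 153/2 = 76.500000.


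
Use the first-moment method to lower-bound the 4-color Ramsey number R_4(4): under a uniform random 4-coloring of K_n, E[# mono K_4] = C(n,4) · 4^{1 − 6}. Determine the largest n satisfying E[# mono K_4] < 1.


We need C(n, 4) · 4^{1 − 6} < 1, i.e. C(n, 4) < 4^{6 − 1} = 1024.
Check values of n near the boundary:
  n = 12: C(12, 4) = 495; 495 < 1024? YES
  n = 13: C(13, 4) = 715; 715 < 1024? YES
  n = 14: C(14, 4) = 1001; 1001 < 1024? YES
  n = 15: C(15, 4) = 1365; 1365 < 1024? NO
  n = 16: C(16, 4) = 1820; 1820 < 1024? NO
  n = 17: C(17, 4) = 2380; 2380 < 1024? NO
The largest n with C(n, 4) < 1024 is n = 14 (where E[X] = 1001/1024 ≈ 0.9775391). Hence R_4(4) > 14, i.e. R_4(4) ≥ 15.

Largest n = 14; hence R_4(4) > 14.


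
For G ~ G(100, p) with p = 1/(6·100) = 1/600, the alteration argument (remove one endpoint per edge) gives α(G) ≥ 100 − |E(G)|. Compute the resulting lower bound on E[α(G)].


E[|E(G)|] = C(100, 2)·p = 4950 · (1/600) = 33/4.
E[α(G)] ≥ n − E[|E(G)|] = 100 − 33/4 = 367/4.
Numerically: ≈ 91.75000.
(This is only a lower bound; the true E[α(G)] may be larger.)

E[α(G)] ≥ 367/4 ≈ 91.75000.


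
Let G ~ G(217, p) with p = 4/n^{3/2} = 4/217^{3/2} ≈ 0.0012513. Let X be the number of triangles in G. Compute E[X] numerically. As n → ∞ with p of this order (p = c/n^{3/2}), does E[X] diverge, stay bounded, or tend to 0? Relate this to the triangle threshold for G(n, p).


Number of potential triangles: C(217, 3) = 1679580.
Each occurs with probability p³ ≈ (0.0012513)³ ≈ 1.9593462e-09.
By linearity: E[X] = C(217, 3)·p³ ≈ 1679580 · 1.9593462e-09 ≈ 0.00329.
Since α = 3/2 > 1, p = c/n^{3/2} = o(1/n) is below the triangle threshold p ~ 1/n. Asymptotically E[X] ~ (c³/6)·n^{3(1−α)} = (4³/6)·n^{-1.5} → 0, so by Markov's inequality G has no triangles w.h.p.

E[X] ≈ 0.00329; in regime p = Θ(1/n^{3/2}) E[X] tends to 0 (below the triangle threshold p ~ 1/n).


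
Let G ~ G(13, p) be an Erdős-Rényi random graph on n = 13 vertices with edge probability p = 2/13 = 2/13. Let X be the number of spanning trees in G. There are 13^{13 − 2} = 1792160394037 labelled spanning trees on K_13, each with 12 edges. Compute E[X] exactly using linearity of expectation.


K_13 has 13^{13 − 2} = 1792160394037 labelled spanning trees.
For each such spanning tree H, let X_H = 1 if all 12 edges of H are present in G. Then P[X_H = 1] = p^{12} = (2/13)^{12} = 4096/23298085122481.
Summing the indicators: E[X] = Σ_H E[X_H] = 1792160394037 · p^{12} = 1792160394037 · 4096/23298085122481 = 4096/13.
Numerically: E[X] ≈ 315.08.

E[X] = 1792160394037 · (2/13)^{12} = 4096/13 ≈ 315.08.


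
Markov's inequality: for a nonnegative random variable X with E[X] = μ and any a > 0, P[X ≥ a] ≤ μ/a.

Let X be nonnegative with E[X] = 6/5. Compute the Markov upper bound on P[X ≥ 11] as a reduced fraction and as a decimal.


μ = E[X] = 6/5, a = 11.
Markov: P[X ≥ 11] ≤ μ/a = (6/5)/11 = 6/55.
Numerically: ≈ 0.1091.
(Since a = 11 > μ = 1.2000, the bound 6/55 is < 1 and informative.)

P[X ≥ 11] ≤ 6/55 ≈ 0.1091.


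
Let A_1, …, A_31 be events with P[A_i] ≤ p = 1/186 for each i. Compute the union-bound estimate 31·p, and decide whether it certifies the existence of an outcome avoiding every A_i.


Union bound: P[∪_{i=1}^{31} A_i] ≤ Σ_i P[A_i] ≤ 31·p = 31·(1/186) = 1/6.
Numerically: 1/6 ≈ 0.1666667.
Is 1/6 < 1? YES.
Since P[∪ A_i] ≤ 1/6 < 1, the complement has P[∩ A_i^c] ≥ 1 − 1/6 = 5/6 > 0, so some outcome avoids every A_i.

31·p = 1/6 ≈ 0.1666667; existence CERTIFIED by the union bound.


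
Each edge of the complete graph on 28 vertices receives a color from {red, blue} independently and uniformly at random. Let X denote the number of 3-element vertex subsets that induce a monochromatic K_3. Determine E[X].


Let X = Σ_S X_S over the C(28, 3) = 3276 subsets S of size 3, where X_S = 1 if the K_3 on S is monochromatic.
For a fixed S, the K_3 on S has C(3, 2) = 3 edges. P[all 3 edges red] = (1/2)^3, and likewise for blue, so P[monochromatic] = 2·(1/2)^3 = 2^{1 − 3} = 1/4.
By linearity: E[X] = C(28, 3) · 2^{1 − 3} = 3276 · 1/4 = 819.
Numerically: E[X] ≈ 819.00000.

E[X] = C(28,3)·2^(1−C(3,2)) = 819 ≈ 819.00000.


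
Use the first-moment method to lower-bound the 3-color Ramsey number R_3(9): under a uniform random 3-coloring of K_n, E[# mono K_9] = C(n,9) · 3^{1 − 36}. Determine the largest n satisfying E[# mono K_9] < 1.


We need C(n, 9) · 3^{1 − 36} < 1, i.e. C(n, 9) < 3^{36 − 1} = 50031545098999707.
Check values of n near the boundary:
  n = 300: C(300, 9) = 48052241692154700; 48052241692154700 < 50031545098999707? YES
  n = 301: C(301, 9) = 49533303936090975; 49533303936090975 < 50031545098999707? YES
  n = 302: C(302, 9) = 51054804739588650; 51054804739588650 < 50031545098999707? NO
The largest n with C(n, 9) < 50031545098999707 is n = 301 (where E[X] = 16511101312030325/16677181699666569 ≈ 0.9900). Hence R_3(9) > 301, i.e. R_3(9) ≥ 302.

Largest n = 301; hence R_3(9) > 301.


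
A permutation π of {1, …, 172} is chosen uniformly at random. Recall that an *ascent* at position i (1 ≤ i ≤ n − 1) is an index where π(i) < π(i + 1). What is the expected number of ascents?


Write X = Σ X_I over i = 1, …, 171, with X_I the indicator of one ascent.
There are 171 indicators.
For each fixed i, the pair (π(i), π(i+1)) is a uniformly random ordered pair of distinct values from {1, …, 172}; by symmetry P[π(i) < π(i+1)] = 1/2.
By linearity: E[X] = 171 · (1/2) = (172 − 1) · (1/2) = 171/2 ≈ 85.5000.

E[X] = 171/2 = 85.5000.


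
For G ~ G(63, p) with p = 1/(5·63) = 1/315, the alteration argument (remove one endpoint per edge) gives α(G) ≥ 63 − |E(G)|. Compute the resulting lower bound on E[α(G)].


E[|E(G)|] = C(63, 2)·p = 1953 · (1/315) = 31/5.
E[α(G)] ≥ n − E[|E(G)|] = 63 − 31/5 = 284/5.
Numerically: ≈ 56.800000.
(This is only a lower bound; the true E[α(G)] may be larger.)

E[α(G)] ≥ 284/5 ≈ 56.800000.


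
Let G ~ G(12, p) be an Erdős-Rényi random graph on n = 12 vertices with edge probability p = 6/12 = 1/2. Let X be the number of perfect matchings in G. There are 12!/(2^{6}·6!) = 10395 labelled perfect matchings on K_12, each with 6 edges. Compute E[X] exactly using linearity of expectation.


K_12 has 12!/(2^{6}·6!) = 10395 labelled perfect matchings.
For each such perfect matching H, let X_H = 1 if all 6 edges of H are present in G. Then P[X_H = 1] = p^{6} = (1/2)^{6} = 1/64.
By linearity: E[X] = Σ_H E[X_H] = 10395 · p^{6} = 10395 · 1/64 = 10395/64.
Numerically: E[X] ≈ 162.4.

E[X] = 10395 · (1/2)^{6} = 10395/64 ≈ 162.4.


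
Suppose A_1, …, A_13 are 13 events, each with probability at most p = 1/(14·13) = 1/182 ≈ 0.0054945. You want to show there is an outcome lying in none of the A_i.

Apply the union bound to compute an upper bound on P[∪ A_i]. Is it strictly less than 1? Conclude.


Union bound: P[∪_{i=1}^{13} A_i] ≤ Σ_i P[A_i] ≤ 13·p = 13·(1/182) = 1/14.
Numerically: 1/14 ≈ 0.0714286.
Is 1/14 < 1? YES.
Since P[∪ A_i] ≤ 1/14 < 1, the complement has P[∩ A_i^c] ≥ 1 − 1/14 = 13/14 > 0, so some outcome avoids every A_i.

13·p = 1/14 ≈ 0.0714286; existence CERTIFIED by the union bound.


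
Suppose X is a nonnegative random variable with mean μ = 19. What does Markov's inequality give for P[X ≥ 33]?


μ = E[X] = 19, a = 33.
Markov: P[X ≥ 33] ≤ μ/a = (19)/33 = 19/33.
Numerically: ≈ 0.575758.
(Since a = 33 > μ = 19.000000, the bound 19/33 is < 1 and informative.)

P[X ≥ 33] ≤ 19/33 ≈ 0.575758.


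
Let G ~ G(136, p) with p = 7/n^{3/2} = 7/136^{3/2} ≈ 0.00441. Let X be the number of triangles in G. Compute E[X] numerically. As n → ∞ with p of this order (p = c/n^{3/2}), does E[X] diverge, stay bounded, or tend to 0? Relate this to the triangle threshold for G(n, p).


Number of potential triangles: C(136, 3) = 410040.
Each occurs with probability p³ ≈ (0.00441)³ ≈ 8.59744e-08.
By linearity: E[X] = C(136, 3)·p³ ≈ 410040 · 8.59744e-08 ≈ 0.035.
Since α = 3/2 > 1, p = c/n^{3/2} = o(1/n) is below the triangle threshold p ~ 1/n. Asymptotically E[X] ~ (c³/6)·n^{3(1−α)} = (7³/6)·n^{-1.5} → 0, so by Markov's inequality G has no triangles w.h.p.

E[X] ≈ 0.035; in regime p = Θ(1/n^{3/2}) E[X] tends to 0 (below the triangle threshold p ~ 1/n).


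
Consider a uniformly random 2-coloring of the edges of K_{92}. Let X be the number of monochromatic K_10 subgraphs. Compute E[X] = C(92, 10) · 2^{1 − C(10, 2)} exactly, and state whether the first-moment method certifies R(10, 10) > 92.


E[X] = C(92, 10) · 2^{1 − 45} = 7210666060598 · 2^{−44} = 7210666060598/17592186044416.
As a reduced fraction: E[X] = 3605333030299/8796093022208 ≈ 0.4098789.
Is E[X] < 1? YES.
Since E[X] < 1, there exists a 2-coloring of K_{92} with no monochromatic K_10; hence R(10, 10) > 92.

E[X] = 3605333030299/8796093022208 ≈ 0.4098789; E[X] < 1, so R(10, 10) > 92.


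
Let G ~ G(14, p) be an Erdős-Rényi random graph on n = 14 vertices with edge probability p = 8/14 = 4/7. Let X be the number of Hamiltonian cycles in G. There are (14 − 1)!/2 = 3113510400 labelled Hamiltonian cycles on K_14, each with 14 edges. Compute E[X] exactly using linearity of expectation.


K_14 has (14 − 1)!/2 = 3113510400 labelled Hamiltonian cycles.
For each such Hamiltonian cycle H, let X_H = 1 if all 14 edges of H are present in G. Then P[X_H = 1] = p^{14} = (4/7)^{14} = 268435456/678223072849.
Summing the indicators: E[X] = Σ_H E[X_H] = 3113510400 · p^{14} = 3113510400 · 268435456/678223072849 = 119396654854963200/96889010407.
Numerically: E[X] ≈ 1.2323e+06.

E[X] = 3113510400 · (4/7)^{14} = 119396654854963200/96889010407 ≈ 1.2323e+06.


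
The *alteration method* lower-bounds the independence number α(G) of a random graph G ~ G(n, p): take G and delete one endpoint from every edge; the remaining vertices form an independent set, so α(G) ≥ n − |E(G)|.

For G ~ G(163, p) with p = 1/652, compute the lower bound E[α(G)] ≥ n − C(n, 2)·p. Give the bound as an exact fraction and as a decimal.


E[|E(G)|] = C(163, 2)·p = 13203 · (1/652) = 81/4.
E[α(G)] ≥ n − E[|E(G)|] = 163 − 81/4 = 571/4.
Numerically: ≈ 142.7500.
(This is only a lower bound; the true E[α(G)] may be larger.)

E[α(G)] ≥ 571/4 ≈ 142.7500.


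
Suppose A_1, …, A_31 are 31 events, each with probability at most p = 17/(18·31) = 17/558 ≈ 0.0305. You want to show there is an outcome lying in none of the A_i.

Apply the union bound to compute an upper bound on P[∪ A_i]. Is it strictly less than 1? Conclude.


Union bound: P[∪_{i=1}^{31} A_i] ≤ Σ_i P[A_i] ≤ 31·p = 31·(17/558) = 17/18.
Numerically: 17/18 ≈ 0.9444.
Is 17/18 < 1? YES.
Since P[∪ A_i] ≤ 17/18 < 1, the complement has P[∩ A_i^c] ≥ 1 − 17/18 = 1/18 > 0, so some outcome avoids every A_i.

31·p = 17/18 ≈ 0.9444; existence CERTIFIED by the union bound.


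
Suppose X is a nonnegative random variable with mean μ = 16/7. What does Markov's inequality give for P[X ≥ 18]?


μ = E[X] = 16/7, a = 18.
Markov: P[X ≥ 18] ≤ μ/a = (16/7)/18 = 8/63.
Numerically: ≈ 0.126984.
(Since a = 18 > μ = 2.285714, the bound 8/63 is < 1 and informative.)

P[X ≥ 18] ≤ 8/63 ≈ 0.126984.


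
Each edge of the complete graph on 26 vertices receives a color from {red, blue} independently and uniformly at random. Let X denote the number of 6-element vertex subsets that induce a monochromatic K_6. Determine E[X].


Let X = Σ_S X_S over the C(26, 6) = 230230 subsets S of size 6, where X_S = 1 if the K_6 on S is monochromatic.
For a fixed S, the K_6 on S has C(6, 2) = 15 edges. P[all 15 edges red] = (1/2)^15, and likewise for blue, so P[monochromatic] = 2·(1/2)^15 = 2^{1 − 15} = 1/16384.
By linearity of expectation: E[X] = C(26, 6) · 2^{1 − 15} = 230230 · 1/16384 = 115115/8192.
Numerically: E[X] ≈ 14.052.

E[X] = C(26,6)·2^(1−C(6,2)) = 115115/8192 ≈ 14.052.


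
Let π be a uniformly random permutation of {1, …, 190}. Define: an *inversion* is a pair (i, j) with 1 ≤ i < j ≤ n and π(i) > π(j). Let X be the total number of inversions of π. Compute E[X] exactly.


Write X = Σ X_I over the C(190, 2) = 17955 pairs i < j, with X_I the indicator of one inversion.
There are 17955 indicators.
For each fixed pair i < j, the values π(i) and π(j) are two distinct elements of {1, …, 190} in uniformly random order; by symmetry P[π(i) > π(j)] = 1/2.
By linearity: E[X] = 17955 · (1/2) = C(190, 2) · (1/2) = 17955/2 = 17955/2 ≈ 8977.500000.

E[X] = 17955/2 = 8977.500000.


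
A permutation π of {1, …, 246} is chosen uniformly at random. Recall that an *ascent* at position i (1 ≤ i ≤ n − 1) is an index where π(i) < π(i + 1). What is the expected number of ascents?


Write X = Σ X_I over i = 1, …, 245, with X_I the indicator of one ascent.
There are 245 indicators.
For each fixed i, the pair (π(i), π(i+1)) is a uniformly random ordered pair of distinct values from {1, …, 246}; by symmetry P[π(i) < π(i+1)] = 1/2.
By linearity: E[X] = 245 · (1/2) = (246 − 1) · (1/2) = 245/2 ≈ 122.50000.

E[X] = 245/2 = 122.50000.


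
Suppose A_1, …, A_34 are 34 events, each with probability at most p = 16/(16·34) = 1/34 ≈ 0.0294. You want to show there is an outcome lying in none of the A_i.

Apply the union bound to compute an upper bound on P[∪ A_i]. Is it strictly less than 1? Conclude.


Union bound: P[∪_{i=1}^{34} A_i] ≤ Σ_i P[A_i] ≤ 34·p = 34·(1/34) = 1.
Numerically: 1 ≈ 1.0000.
Is 1 < 1? NO.
Since the bound 1 is ≥ 1, the union bound is uninformative here; it does NOT by itself certify existence.

34·p = 1 ≈ 1.0000; existence NOT certified by the union bound.


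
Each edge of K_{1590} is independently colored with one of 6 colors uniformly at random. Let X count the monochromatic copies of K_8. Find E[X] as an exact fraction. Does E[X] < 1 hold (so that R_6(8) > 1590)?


E[X] = C(1590, 8) · 6^{1 − 28} = 995397314198933813310 · 6^{−27} = 995397314198933813310/1023490369077469249536.
As a reduced fraction: E[X] = 55299850788829656295/56860576059859402752 ≈ 0.97255.
Is E[X] < 1? YES.
Since E[X] < 1, there exists a 6-coloring of K_{1590} with no monochromatic K_8; hence R_6(8) > 1590.

E[X] = 55299850788829656295/56860576059859402752 ≈ 0.97255; E[X] < 1, so R_6(8) > 1590.


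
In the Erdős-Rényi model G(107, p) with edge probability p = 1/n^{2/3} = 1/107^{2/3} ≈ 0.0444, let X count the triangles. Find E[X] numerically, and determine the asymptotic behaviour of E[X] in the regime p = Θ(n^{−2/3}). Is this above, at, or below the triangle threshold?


Number of potential triangles: C(107, 3) = 198485.
Each occurs with probability p³ ≈ (0.0444)³ ≈ 8.73439e-05.
By linearity: E[X] = C(107, 3)·p³ ≈ 198485 · 8.73439e-05 ≈ 17.336.
Since α = 2/3 < 1, p = c/n^{2/3} ≫ 1/n is above the triangle threshold p ~ 1/n. Asymptotically E[X] ~ (c³/6)·n^{3(1−α)} = (1³/6)·n^{1} → ∞; triangles are abundant w.h.p.

E[X] ≈ 17.336; in regime p = Θ(1/n^{2/3}) E[X] diverges (above the triangle threshold p ~ 1/n).


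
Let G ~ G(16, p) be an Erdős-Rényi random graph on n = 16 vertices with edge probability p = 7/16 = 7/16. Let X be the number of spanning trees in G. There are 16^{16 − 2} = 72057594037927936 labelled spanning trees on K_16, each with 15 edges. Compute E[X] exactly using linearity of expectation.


K_16 has 16^{16 − 2} = 72057594037927936 labelled spanning trees.
For each such spanning tree H, let X_H = 1 if all 15 edges of H are present in G. Then P[X_H = 1] = p^{15} = (7/16)^{15} = 4747561509943/1152921504606846976.
By linearity of expectation: E[X] = Σ_H E[X_H] = 72057594037927936 · p^{15} = 72057594037927936 · 4747561509943/1152921504606846976 = 4747561509943/16.
Numerically: E[X] ≈ 2.97e+11.

E[X] = 72057594037927936 · (7/16)^{15} = 4747561509943/16 ≈ 2.97e+11.


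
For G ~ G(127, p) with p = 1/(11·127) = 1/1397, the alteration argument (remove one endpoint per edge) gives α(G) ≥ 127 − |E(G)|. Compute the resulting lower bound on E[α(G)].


E[|E(G)|] = C(127, 2)·p = 8001 · (1/1397) = 63/11.
E[α(G)] ≥ n − E[|E(G)|] = 127 − 63/11 = 1334/11.
Numerically: ≈ 121.2727.
(This is only a lower bound; the true E[α(G)] may be larger.)

E[α(G)] ≥ 1334/11 ≈ 121.2727.


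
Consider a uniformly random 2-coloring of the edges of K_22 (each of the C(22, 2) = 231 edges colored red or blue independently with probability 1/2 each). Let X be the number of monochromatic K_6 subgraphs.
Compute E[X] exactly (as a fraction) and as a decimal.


Let X = Σ_S X_S over the C(22, 6) = 74613 subsets S of size 6, where X_S = 1 if the K_6 on S is monochromatic.
For a fixed S, the K_6 on S has C(6, 2) = 15 edges. P[all 15 edges red] = (1/2)^15, and likewise for blue, so P[monochromatic] = 2·(1/2)^15 = 2^{1 − 15} = 1/16384.
Summing: E[X] = C(22, 6) · 2^{1 − 15} = 74613 · 1/16384 = 74613/16384.
Numerically: E[X] ≈ 4.554016.

E[X] = C(22,6)·2^(1−C(6,2)) = 74613/16384 ≈ 4.554016.


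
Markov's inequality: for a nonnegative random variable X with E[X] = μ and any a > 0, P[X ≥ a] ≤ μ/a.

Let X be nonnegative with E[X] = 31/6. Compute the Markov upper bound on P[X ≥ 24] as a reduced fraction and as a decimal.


μ = E[X] = 31/6, a = 24.
Markov: P[X ≥ 24] ≤ μ/a = (31/6)/24 = 31/144.
Numerically: ≈ 0.215.
(Since a = 24 > μ = 5.167, the bound 31/144 is < 1 and informative.)

P[X ≥ 24] ≤ 31/144 ≈ 0.215.


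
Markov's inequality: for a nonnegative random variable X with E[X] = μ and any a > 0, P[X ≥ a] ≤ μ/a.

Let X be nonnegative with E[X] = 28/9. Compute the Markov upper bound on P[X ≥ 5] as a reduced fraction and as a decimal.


μ = E[X] = 28/9, a = 5.
Markov: P[X ≥ 5] ≤ μ/a = (28/9)/5 = 28/45.
Numerically: ≈ 0.6222.
(Since a = 5 > μ = 3.1111, the bound 28/45 is < 1 and informative.)

P[X ≥ 5] ≤ 28/45 ≈ 0.6222.


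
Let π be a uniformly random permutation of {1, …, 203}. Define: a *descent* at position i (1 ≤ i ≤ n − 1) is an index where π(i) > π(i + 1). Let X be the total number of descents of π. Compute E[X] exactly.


Write X = Σ X_I over i = 1, …, 202, with X_I the indicator of one descent.
There are 202 indicators.
For each fixed i, the pair (π(i), π(i+1)) is a uniformly random ordered pair of distinct values from {1, …, 203}; by symmetry P[π(i) > π(i+1)] = 1/2.
By linearity: E[X] = 202 · (1/2) = (203 − 1) · (1/2) = 101 ≈ 101.0000.

E[X] = 101 = 101.0000.


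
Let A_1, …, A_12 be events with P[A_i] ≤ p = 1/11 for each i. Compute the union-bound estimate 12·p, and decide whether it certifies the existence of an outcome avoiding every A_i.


Union bound: P[∪_{i=1}^{12} A_i] ≤ Σ_i P[A_i] ≤ 12·p = 12·(1/11) = 12/11.
Numerically: 12/11 ≈ 1.0909091.
Is 12/11 < 1? NO.
Since the bound 12/11 is ≥ 1, the union bound is uninformative here; it does NOT by itself certify existence.

12·p = 12/11 ≈ 1.0909091; existence NOT certified by the union bound.


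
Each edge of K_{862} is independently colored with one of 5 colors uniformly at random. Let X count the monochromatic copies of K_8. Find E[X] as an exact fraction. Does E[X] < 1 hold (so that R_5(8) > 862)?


E[X] = C(862, 8) · 5^{1 − 28} = 7317951015318931845 · 5^{−27} = 7317951015318931845/7450580596923828125.
As a reduced fraction: E[X] = 1463590203063786369/1490116119384765625 ≈ 0.98220.
Is E[X] < 1? YES.
Since E[X] < 1, there exists a 5-coloring of K_{862} with no monochromatic K_8; hence R_5(8) > 862.

E[X] = 1463590203063786369/1490116119384765625 ≈ 0.98220; E[X] < 1, so R_5(8) > 862.


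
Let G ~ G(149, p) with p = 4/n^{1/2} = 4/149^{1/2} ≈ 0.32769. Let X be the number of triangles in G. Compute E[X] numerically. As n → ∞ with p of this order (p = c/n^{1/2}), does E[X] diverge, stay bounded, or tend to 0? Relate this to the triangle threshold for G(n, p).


Number of potential triangles: C(149, 3) = 540274.
Each occurs with probability p³ ≈ (0.32769)³ ≈ 3.5188485e-02.
By linearity: E[X] = C(149, 3)·p³ ≈ 540274 · 3.5188485e-02 ≈ 19011.42364.
Since α = 1/2 < 1, p = c/n^{1/2} ≫ 1/n is above the triangle threshold p ~ 1/n. Asymptotically E[X] ~ (c³/6)·n^{3(1−α)} = (4³/6)·n^{1.5} → ∞; triangles are abundant w.h.p.

E[X] ≈ 19011.42364; in regime p = Θ(1/n^{1/2}) E[X] diverges (above the triangle threshold p ~ 1/n).


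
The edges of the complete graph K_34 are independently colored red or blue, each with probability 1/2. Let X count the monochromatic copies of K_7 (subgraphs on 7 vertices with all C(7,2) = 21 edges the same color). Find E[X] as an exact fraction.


Let X = Σ_S X_S over the C(34, 7) = 5379616 subsets S of size 7, where X_S = 1 if the K_7 on S is monochromatic.
For a fixed S, the K_7 on S has C(7, 2) = 21 edges. P[all 21 edges red] = (1/2)^21, and likewise for blue, so P[monochromatic] = 2·(1/2)^21 = 2^{1 − 21} = 1/1048576.
By linearity: E[X] = C(34, 7) · 2^{1 − 21} = 5379616 · 1/1048576 = 168113/32768.
Numerically: E[X] ≈ 5.130.

E[X] = C(34,7)·2^(1−C(7,2)) = 168113/32768 ≈ 5.130.


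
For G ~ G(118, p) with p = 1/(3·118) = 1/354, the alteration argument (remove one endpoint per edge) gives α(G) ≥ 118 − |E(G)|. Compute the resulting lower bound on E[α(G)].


E[|E(G)|] = C(118, 2)·p = 6903 · (1/354) = 39/2.
E[α(G)] ≥ n − E[|E(G)|] = 118 − 39/2 = 197/2.
Numerically: ≈ 98.500000.
(This is only a lower bound; the true E[α(G)] may be larger.)

E[α(G)] ≥ 197/2 ≈ 98.500000.


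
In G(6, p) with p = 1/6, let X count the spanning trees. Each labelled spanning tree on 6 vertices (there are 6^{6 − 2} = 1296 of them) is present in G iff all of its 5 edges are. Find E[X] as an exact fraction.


K_6 has 6^{6 − 2} = 1296 labelled spanning trees.
For each such spanning tree H, let X_H = 1 if all 5 edges of H are present in G. Then P[X_H = 1] = p^{5} = (1/6)^{5} = 1/7776.
By linearity of expectation: E[X] = Σ_H E[X_H] = 1296 · p^{5} = 1296 · 1/7776 = 1/6.
Numerically: E[X] ≈ 0.1667.

E[X] = 1296 · (1/6)^{5} = 1/6 ≈ 0.1667.


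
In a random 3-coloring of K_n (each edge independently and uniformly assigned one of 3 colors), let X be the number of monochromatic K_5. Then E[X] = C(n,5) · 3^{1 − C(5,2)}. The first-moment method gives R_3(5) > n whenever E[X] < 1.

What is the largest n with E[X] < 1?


We need C(n, 5) · 3^{1 − 10} < 1, i.e. C(n, 5) < 3^{10 − 1} = 19683.
Check values of n near the boundary:
  n = 17: C(17, 5) = 6188; 6188 < 19683? YES
  n = 18: C(18, 5) = 8568; 8568 < 19683? YES
  n = 19: C(19, 5) = 11628; 11628 < 19683? YES
  n = 20: C(20, 5) = 15504; 15504 < 19683? YES
  n = 21: C(21, 5) = 20349; 20349 < 19683? NO
  n = 22: C(22, 5) = 26334; 26334 < 19683? NO
The largest n with C(n, 5) < 19683 is n = 20 (where E[X] = 5168/6561 ≈ 0.78768). Hence R_3(5) > 20, i.e. R_3(5) ≥ 21.

Largest n = 20; hence R_3(5) > 20.


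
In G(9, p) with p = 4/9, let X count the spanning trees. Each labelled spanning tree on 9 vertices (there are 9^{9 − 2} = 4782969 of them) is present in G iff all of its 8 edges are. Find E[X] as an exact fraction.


K_9 has 9^{9 − 2} = 4782969 labelled spanning trees.
For each such spanning tree H, let X_H = 1 if all 8 edges of H are present in G. Then P[X_H = 1] = p^{8} = (4/9)^{8} = 65536/43046721.
Summing the indicators: E[X] = Σ_H E[X_H] = 4782969 · p^{8} = 4782969 · 65536/43046721 = 65536/9.
Numerically: E[X] ≈ 7.28e+03.

E[X] = 4782969 · (4/9)^{8} = 65536/9 ≈ 7.28e+03.


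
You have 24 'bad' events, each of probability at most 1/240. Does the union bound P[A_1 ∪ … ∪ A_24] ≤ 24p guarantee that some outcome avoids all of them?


Union bound: P[∪_{i=1}^{24} A_i] ≤ Σ_i P[A_i] ≤ 24·p = 24·(1/240) = 1/10.
Numerically: 1/10 ≈ 0.1000000.
Is 1/10 < 1? YES.
Since P[∪ A_i] ≤ 1/10 < 1, the complement has P[∩ A_i^c] ≥ 1 − 1/10 = 9/10 > 0, so some outcome avoids every A_i.

24·p = 1/10 ≈ 0.1000000; existence CERTIFIED by the union bound.


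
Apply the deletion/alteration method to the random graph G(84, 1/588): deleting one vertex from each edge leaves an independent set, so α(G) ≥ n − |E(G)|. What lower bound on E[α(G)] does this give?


E[|E(G)|] = C(84, 2)·p = 3486 · (1/588) = 83/14.
E[α(G)] ≥ n − E[|E(G)|] = 84 − 83/14 = 1093/14.
Numerically: ≈ 78.07143.
(This is only a lower bound; the true E[α(G)] may be larger.)

E[α(G)] ≥ 1093/14 ≈ 78.07143.


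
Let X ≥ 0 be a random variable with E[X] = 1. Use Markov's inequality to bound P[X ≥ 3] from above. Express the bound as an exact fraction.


μ = E[X] = 1, a = 3.
Markov: P[X ≥ 3] ≤ μ/a = (1)/3 = 1/3.
Numerically: ≈ 0.333333.
(Since a = 3 > μ = 1.000000, the bound 1/3 is < 1 and informative.)

P[X ≥ 3] ≤ 1/3 ≈ 0.333333.


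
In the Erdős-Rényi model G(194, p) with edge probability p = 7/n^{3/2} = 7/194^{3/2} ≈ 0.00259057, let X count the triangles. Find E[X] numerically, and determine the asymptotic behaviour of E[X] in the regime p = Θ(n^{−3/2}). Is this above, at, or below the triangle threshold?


Number of potential triangles: C(194, 3) = 1198144.
Each occurs with probability p³ ≈ (0.00259057)³ ≈ 1.73854660e-08.
By linearity: E[X] = C(194, 3)·p³ ≈ 1198144 · 1.73854660e-08 ≈ 0.020830.
Since α = 3/2 > 1, p = c/n^{3/2} = o(1/n) is below the triangle threshold p ~ 1/n. Asymptotically E[X] ~ (c³/6)·n^{3(1−α)} = (7³/6)·n^{-1.5} → 0, so by Markov's inequality G has no triangles w.h.p.

E[X] ≈ 0.020830; in regime p = Θ(1/n^{3/2}) E[X] tends to 0 (below the triangle threshold p ~ 1/n).


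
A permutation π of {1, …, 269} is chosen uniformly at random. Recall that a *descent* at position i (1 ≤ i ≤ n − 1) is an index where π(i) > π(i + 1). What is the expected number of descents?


Write X = Σ X_I over i = 1, …, 268, with X_I the indicator of one descent.
There are 268 indicators.
For each fixed i, the pair (π(i), π(i+1)) is a uniformly random ordered pair of distinct values from {1, …, 269}; by symmetry P[π(i) > π(i+1)] = 1/2.
By linearity: E[X] = 268 · (1/2) = (269 − 1) · (1/2) = 134 ≈ 134.000000.

E[X] = 134 = 134.000000.


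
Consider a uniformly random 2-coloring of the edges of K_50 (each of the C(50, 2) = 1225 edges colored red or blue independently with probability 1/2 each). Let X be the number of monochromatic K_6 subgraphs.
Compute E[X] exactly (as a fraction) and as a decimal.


Let X = Σ_S X_S over the C(50, 6) = 15890700 subsets S of size 6, where X_S = 1 if the K_6 on S is monochromatic.
For a fixed S, the K_6 on S has C(6, 2) = 15 edges. P[all 15 edges red] = (1/2)^15, and likewise for blue, so P[monochromatic] = 2·(1/2)^15 = 2^{1 − 15} = 1/16384.
Summing: E[X] = C(50, 6) · 2^{1 − 15} = 15890700 · 1/16384 = 3972675/4096.
Numerically: E[X] ≈ 969.8914.

E[X] = C(50,6)·2^(1−C(6,2)) = 3972675/4096 ≈ 969.8914.


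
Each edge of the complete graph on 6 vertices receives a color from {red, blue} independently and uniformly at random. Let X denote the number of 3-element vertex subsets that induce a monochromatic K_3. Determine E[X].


Let X = Σ_S X_S over the C(6, 3) = 20 subsets S of size 3, where X_S = 1 if the K_3 on S is monochromatic.
For a fixed S, the K_3 on S has C(3, 2) = 3 edges. P[all 3 edges red] = (1/2)^3, and likewise for blue, so P[monochromatic] = 2·(1/2)^3 = 2^{1 − 3} = 1/4.
By linearity: E[X] = C(6, 3) · 2^{1 − 3} = 20 · 1/4 = 5.
Numerically: E[X] ≈ 5.000000.

E[X] = C(6,3)·2^(1−C(3,2)) = 5 ≈ 5.000000.


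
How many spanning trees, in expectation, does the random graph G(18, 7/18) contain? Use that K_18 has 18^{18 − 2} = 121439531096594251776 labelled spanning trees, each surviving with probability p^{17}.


K_18 has 18^{18 − 2} = 121439531096594251776 labelled spanning trees.
For each such spanning tree H, let X_H = 1 if all 17 edges of H are present in G. Then P[X_H = 1] = p^{17} = (7/18)^{17} = 232630513987207/2185911559738696531968.
By linearity of expectation: E[X] = Σ_H E[X_H] = 121439531096594251776 · p^{17} = 121439531096594251776 · 232630513987207/2185911559738696531968 = 232630513987207/18.
Numerically: E[X] ≈ 1.2924e+13.

E[X] = 121439531096594251776 · (7/18)^{17} = 232630513987207/18 ≈ 1.2924e+13.


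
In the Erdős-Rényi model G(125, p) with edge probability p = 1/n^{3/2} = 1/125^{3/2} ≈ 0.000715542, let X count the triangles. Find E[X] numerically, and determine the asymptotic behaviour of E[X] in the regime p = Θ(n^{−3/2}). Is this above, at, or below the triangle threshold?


Number of potential triangles: C(125, 3) = 317750.
Each occurs with probability p³ ≈ (0.000715542)³ ≈ 3.66357377e-10.
By linearity: E[X] = C(125, 3)·p³ ≈ 317750 · 3.66357377e-10 ≈ 0.000116.
Since α = 3/2 > 1, p = c/n^{3/2} = o(1/n) is below the triangle threshold p ~ 1/n. Asymptotically E[X] ~ (c³/6)·n^{3(1−α)} = (1³/6)·n^{-1.5} → 0, so by Markov's inequality G has no triangles w.h.p.

E[X] ≈ 0.000116; in regime p = Θ(1/n^{3/2}) E[X] tends to 0 (below the triangle threshold p ~ 1/n).


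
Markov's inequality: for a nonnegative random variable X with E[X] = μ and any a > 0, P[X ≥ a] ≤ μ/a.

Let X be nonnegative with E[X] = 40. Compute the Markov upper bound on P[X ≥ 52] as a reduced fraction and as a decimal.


μ = E[X] = 40, a = 52.
Markov: P[X ≥ 52] ≤ μ/a = (40)/52 = 10/13.
Numerically: ≈ 0.769.
(Since a = 52 > μ = 40.000, the bound 10/13 is < 1 and informative.)

P[X ≥ 52] ≤ 10/13 ≈ 0.769.


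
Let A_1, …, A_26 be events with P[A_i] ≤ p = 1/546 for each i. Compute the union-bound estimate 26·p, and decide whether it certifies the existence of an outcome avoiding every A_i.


Union bound: P[∪_{i=1}^{26} A_i] ≤ Σ_i P[A_i] ≤ 26·p = 26·(1/546) = 1/21.
Numerically: 1/21 ≈ 0.0476.
Is 1/21 < 1? YES.
Since P[∪ A_i] ≤ 1/21 < 1, the complement has P[∩ A_i^c] ≥ 1 − 1/21 = 20/21 > 0, so some outcome avoids every A_i.

26·p = 1/21 ≈ 0.0476; existence CERTIFIED by the union bound.


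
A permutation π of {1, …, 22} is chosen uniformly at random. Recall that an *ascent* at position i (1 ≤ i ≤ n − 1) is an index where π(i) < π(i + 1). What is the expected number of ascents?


Write X = Σ X_I over i = 1, …, 21, with X_I the indicator of one ascent.
There are 21 indicators.
For each fixed i, the pair (π(i), π(i+1)) is a uniformly random ordered pair of distinct values from {1, …, 22}; by symmetry P[π(i) < π(i+1)] = 1/2.
By linearity: E[X] = 21 · (1/2) = (22 − 1) · (1/2) = 21/2 ≈ 10.500.

E[X] = 21/2 = 10.500.


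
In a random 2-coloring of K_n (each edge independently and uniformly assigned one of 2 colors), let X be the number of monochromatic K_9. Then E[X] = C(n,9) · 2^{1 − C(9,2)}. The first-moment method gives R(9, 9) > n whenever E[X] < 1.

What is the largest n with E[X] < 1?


We need C(n, 9) · 2^{1 − 36} < 1, i.e. C(n, 9) < 2^{36 − 1} = 34359738368.
Check values of n near the boundary:
  n = 62: C(62, 9) = 20286591270; 20286591270 < 34359738368? YES
  n = 63: C(63, 9) = 23667689815; 23667689815 < 34359738368? YES
  n = 64: C(64, 9) = 27540584512; 27540584512 < 34359738368? YES
  n = 65: C(65, 9) = 31966749880; 31966749880 < 34359738368? YES
  n = 66: C(66, 9) = 37014131440; 37014131440 < 34359738368? NO
  n = 67: C(67, 9) = 42757703560; 42757703560 < 34359738368? NO
  n = 68: C(68, 9) = 49280065120; 49280065120 < 34359738368? NO
The largest n with C(n, 9) < 34359738368 is n = 65 (where E[X] = 3995843735/4294967296 ≈ 0.930355). Hence R(9, 9) > 65, i.e. R(9, 9) ≥ 66.

Largest n = 65; hence R(9, 9) > 65.


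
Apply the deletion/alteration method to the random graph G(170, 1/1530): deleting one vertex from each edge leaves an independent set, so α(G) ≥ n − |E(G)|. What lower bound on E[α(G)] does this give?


E[|E(G)|] = C(170, 2)·p = 14365 · (1/1530) = 169/18.
E[α(G)] ≥ n − E[|E(G)|] = 170 − 169/18 = 2891/18.
Numerically: ≈ 160.611.
(This is only a lower bound; the true E[α(G)] may be larger.)

E[α(G)] ≥ 2891/18 ≈ 160.611.


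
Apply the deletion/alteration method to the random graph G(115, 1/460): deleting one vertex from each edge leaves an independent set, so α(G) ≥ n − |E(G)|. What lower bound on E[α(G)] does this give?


E[|E(G)|] = C(115, 2)·p = 6555 · (1/460) = 57/4.
E[α(G)] ≥ n − E[|E(G)|] = 115 − 57/4 = 403/4.
Numerically: ≈ 100.75000.
(This is only a lower bound; the true E[α(G)] may be larger.)

E[α(G)] ≥ 403/4 ≈ 100.75000.


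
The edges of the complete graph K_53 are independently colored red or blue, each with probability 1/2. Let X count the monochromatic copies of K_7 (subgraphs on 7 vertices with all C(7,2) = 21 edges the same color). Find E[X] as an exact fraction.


Let X = Σ_S X_S over the C(53, 7) = 154143080 subsets S of size 7, where X_S = 1 if the K_7 on S is monochromatic.
For a fixed S, the K_7 on S has C(7, 2) = 21 edges. P[all 21 edges red] = (1/2)^21, and likewise for blue, so P[monochromatic] = 2·(1/2)^21 = 2^{1 − 21} = 1/1048576.
By linearity of expectation: E[X] = C(53, 7) · 2^{1 − 21} = 154143080 · 1/1048576 = 19267885/131072.
Numerically: E[X] ≈ 147.00230.

E[X] = C(53,7)·2^(1−C(7,2)) = 19267885/131072 ≈ 147.00230.


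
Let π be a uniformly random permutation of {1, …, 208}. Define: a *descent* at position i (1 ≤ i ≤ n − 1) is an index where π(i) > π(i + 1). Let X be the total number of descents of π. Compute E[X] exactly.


Write X = Σ X_I over i = 1, …, 207, with X_I the indicator of one descent.
There are 207 indicators.
For each fixed i, the pair (π(i), π(i+1)) is a uniformly random ordered pair of distinct values from {1, …, 208}; by symmetry P[π(i) > π(i+1)] = 1/2.
By linearity: E[X] = 207 · (1/2) = (208 − 1) · (1/2) = 207/2 ≈ 103.500.

E[X] = 207/2 = 103.500.


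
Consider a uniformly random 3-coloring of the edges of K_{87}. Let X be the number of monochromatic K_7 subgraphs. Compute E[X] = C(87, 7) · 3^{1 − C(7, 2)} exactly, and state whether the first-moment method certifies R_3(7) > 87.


E[X] = C(87, 7) · 3^{1 − 21} = 5843355957 · 3^{−20} = 5843355957/3486784401.
As a reduced fraction: E[X] = 72140197/43046721 ≈ 1.6759.
Is E[X] < 1? NO.
Since E[X] ≥ 1, the first-moment bound is inconclusive at n = 87; it does NOT by itself certify R_3(7) > 87.

E[X] = 72140197/43046721 ≈ 1.6759; E[X] ≥ 1; first-moment method inconclusive here.


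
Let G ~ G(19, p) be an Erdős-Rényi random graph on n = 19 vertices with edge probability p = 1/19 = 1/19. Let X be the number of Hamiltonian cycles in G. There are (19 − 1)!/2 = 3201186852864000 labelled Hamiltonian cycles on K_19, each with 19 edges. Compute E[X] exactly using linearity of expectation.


K_19 has (19 − 1)!/2 = 3201186852864000 labelled Hamiltonian cycles.
For each such Hamiltonian cycle H, let X_H = 1 if all 19 edges of H are present in G. Then P[X_H = 1] = p^{19} = (1/19)^{19} = 1/1978419655660313589123979.
Summing the indicators: E[X] = Σ_H E[X_H] = 3201186852864000 · p^{19} = 3201186852864000 · 1/1978419655660313589123979 = 3201186852864000/1978419655660313589123979.
Numerically: E[X] ≈ 1.618e-09.

E[X] = 3201186852864000 · (1/19)^{19} = 3201186852864000/1978419655660313589123979 ≈ 1.618e-09.


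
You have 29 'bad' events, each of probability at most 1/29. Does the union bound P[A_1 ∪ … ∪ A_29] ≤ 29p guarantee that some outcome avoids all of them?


Union bound: P[∪_{i=1}^{29} A_i] ≤ Σ_i P[A_i] ≤ 29·p = 29·(1/29) = 1.
Numerically: 1 ≈ 1.000000.
Is 1 < 1? NO.
Since the bound 1 is ≥ 1, the union bound is uninformative here; it does NOT by itself certify existence.

29·p = 1 ≈ 1.000000; existence NOT certified by the union bound.


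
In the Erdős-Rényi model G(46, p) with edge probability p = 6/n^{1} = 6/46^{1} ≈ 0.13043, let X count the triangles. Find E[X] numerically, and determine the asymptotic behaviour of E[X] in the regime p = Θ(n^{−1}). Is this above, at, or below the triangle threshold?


Number of potential triangles: C(46, 3) = 15180.
Each occurs with probability p³ ≈ (0.13043)³ ≈ 2.2191173e-03.
By linearity: E[X] = C(46, 3)·p³ ≈ 15180 · 2.2191173e-03 ≈ 33.68620.
Here α = 1, so p = 6/n is exactly at the triangle threshold p ~ 1/n. Asymptotically E[X] → c³/6 = 6³/6 = 36 ≈ 36.00000, a bounded constant. In this regime the triangle count is asymptotically Poisson(c³/6).

E[X] ≈ 33.68620; in regime p = Θ(1/n^{1}) E[X] stays bounded (at the triangle threshold p ~ 1/n).


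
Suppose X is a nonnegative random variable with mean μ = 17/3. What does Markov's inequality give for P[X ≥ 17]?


μ = E[X] = 17/3, a = 17.
Markov: P[X ≥ 17] ≤ μ/a = (17/3)/17 = 1/3.
Numerically: ≈ 0.333.
(Since a = 17 > μ = 5.667, the bound 1/3 is < 1 and informative.)

P[X ≥ 17] ≤ 1/3 ≈ 0.333.


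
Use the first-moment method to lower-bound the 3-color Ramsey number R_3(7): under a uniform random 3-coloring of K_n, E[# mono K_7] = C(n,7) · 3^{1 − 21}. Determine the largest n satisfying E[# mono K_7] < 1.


We need C(n, 7) · 3^{1 − 21} < 1, i.e. C(n, 7) < 3^{21 − 1} = 3486784401.
Check values of n near the boundary:
  n = 80: C(80, 7) = 3176716400; 3176716400 < 3486784401? YES
  n = 81: C(81, 7) = 3477216600; 3477216600 < 3486784401? YES
  n = 82: C(82, 7) = 3801756816; 3801756816 < 3486784401? NO
The largest n with C(n, 7) < 3486784401 is n = 81 (where E[X] = 42928600/43046721 ≈ 0.99726). Hence R_3(7) > 81, i.e. R_3(7) ≥ 82.

Largest n = 81; hence R_3(7) > 81.
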